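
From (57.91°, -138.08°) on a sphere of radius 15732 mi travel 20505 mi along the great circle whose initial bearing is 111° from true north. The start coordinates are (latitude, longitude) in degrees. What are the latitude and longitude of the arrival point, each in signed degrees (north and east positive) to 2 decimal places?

2.31°, -73.77°

Angular distance δ = d/R = 20505/15732 = 1.30339 rad; initial bearing θ = 1.9373 rad.
sin φ₂ = sin φ₁ cos δ + cos φ₁ sin δ cos θ = (0.8472)(0.2642) + (0.5313)(0.9645)(-0.3584) = 0.0402, so φ₂ = 2.31°.
Δλ = atan2(sin θ sin δ cos φ₁, cos δ − sin φ₁ sin φ₂) = atan2(0.4783, 0.2301) = 64.307°.
λ₂ = -138.080° + 64.307° = -73.77°.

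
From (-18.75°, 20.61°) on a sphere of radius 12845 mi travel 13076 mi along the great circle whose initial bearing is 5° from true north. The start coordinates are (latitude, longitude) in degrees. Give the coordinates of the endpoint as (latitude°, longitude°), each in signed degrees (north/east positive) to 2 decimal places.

39.35°, 26.11°

Angular distance δ = d/R = 13076/12845 = 1.01798 rad; initial bearing θ = 0.0873 rad.
sin φ₂ = sin φ₁ cos δ + cos φ₁ sin δ cos θ = (-0.3214)(0.5251) + (0.9469)(0.8511)(0.9962) = 0.6340, so φ₂ = 39.35°.
Δλ = atan2(sin θ sin δ cos φ₁, cos δ − sin φ₁ sin φ₂) = atan2(0.0702, 0.7289) = 5.504°.
λ₂ = 20.610° + 5.504° = 26.11°.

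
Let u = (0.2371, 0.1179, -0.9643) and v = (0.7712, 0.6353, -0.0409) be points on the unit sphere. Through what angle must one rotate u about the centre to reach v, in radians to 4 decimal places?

1.2690 rad

u·v = 0.2972; |u| = 1.0000, |v| = 1.0000.
cos θ = (u·v)/(|u||v|) = 0.2972, so θ = 1.2690 rad.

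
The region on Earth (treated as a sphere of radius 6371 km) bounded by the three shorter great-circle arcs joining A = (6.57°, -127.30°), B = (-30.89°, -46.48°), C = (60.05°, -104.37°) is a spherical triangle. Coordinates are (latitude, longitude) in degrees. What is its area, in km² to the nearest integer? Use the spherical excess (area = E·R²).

Side lengths (central angles): a = 1.7896, b = 0.9813, c = 1.4935 rad; semiperimeter s = 2.1322.
By l'Huilier's theorem, tan(E/4) = √[tan(s/2) tan((s−a)/2) tan((s−b)/2) tan((s−c)/2)], giving spherical excess E = 1.0144 rad.
Area = E·R² = 1.0144 × (6371)² ≈ 41174093 km².

41174093 km²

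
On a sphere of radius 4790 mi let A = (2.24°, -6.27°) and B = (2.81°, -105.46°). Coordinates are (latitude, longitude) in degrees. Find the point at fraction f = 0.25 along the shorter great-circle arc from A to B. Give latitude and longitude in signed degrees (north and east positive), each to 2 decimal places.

3.38°, -31.04°

The central angle between A and B is δ = 1.7289 rad.
With f = 0.25, the slerp weights are sin((1−f)δ)/sin δ = 0.9748 and sin(fδ)/sin δ = 0.4242.
Weighted sum of the unit vectors: (0.9748)·(0.9933,-0.1091,0.0391) + (0.4242)·(-0.2662,-0.9627,0.0490) = (0.8553, -0.5147, 0.0589).
Converting back: φ = atan2(z, √(x²+y²)) = 3.38°, λ = atan2(y, x) = -31.04°.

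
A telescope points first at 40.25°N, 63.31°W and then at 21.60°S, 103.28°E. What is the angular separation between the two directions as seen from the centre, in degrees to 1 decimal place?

With latitudes φ₁ = 40.250°, φ₂ = -21.600° and longitude difference Δλ = 166.590°:
Haversine: a = sin²(Δφ/2) + cos φ₁ cos φ₂ sin²(Δλ/2) = 0.2641 + (0.7632)(0.9298)(0.9864) = 0.96407.
Central angle c = 2·arcsin(√a) = 2.76019 rad.
So the angular separation is 158.1°.

158.1°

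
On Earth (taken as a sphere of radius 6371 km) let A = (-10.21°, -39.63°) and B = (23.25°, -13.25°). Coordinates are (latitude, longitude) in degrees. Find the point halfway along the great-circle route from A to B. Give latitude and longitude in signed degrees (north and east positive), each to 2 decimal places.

6.69°, -26.90°

Central angle δ = 0.7376 rad. Interpolating on the sphere with fraction f = 0.5:
P = [sin((1−f)δ)·A + sin(fδ)·B] / sin δ = 0.5360·A + 0.5360·B in Cartesian coordinates,
giving P = (0.8857, -0.4494, 0.1166), i.e. latitude 6.69°, longitude -26.90°.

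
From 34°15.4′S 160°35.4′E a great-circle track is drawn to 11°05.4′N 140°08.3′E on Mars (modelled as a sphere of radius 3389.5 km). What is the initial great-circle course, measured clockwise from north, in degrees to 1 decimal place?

333.1°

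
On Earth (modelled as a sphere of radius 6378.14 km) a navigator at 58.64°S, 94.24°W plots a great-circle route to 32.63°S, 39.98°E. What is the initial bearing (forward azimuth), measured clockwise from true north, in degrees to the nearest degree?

142°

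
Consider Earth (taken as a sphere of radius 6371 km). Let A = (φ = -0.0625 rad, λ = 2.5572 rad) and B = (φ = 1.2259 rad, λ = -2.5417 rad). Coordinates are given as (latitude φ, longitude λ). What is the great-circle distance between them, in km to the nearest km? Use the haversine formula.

Let φ₁ = -0.0625 rad, φ₂ = 1.2259 rad, and Δλ = 1.1843 rad.
Haversine: a = sin²(Δφ/2) + cos φ₁ cos φ₂ sin²(Δλ/2) = 0.3607 + (0.9980)(0.3381)(0.3115) = 0.46579.
Central angle c = 2·arcsin(√a) = 1.50232 rad.
Distance = R·c = 6371 × 1.5023 ≈ 9571 km.

9571 km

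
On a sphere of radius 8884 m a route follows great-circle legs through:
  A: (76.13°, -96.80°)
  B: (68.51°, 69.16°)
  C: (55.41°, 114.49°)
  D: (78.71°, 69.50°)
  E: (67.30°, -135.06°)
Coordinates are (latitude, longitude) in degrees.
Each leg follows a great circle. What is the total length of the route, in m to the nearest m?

18639 m

Leg A→B: central angle 0.6126 rad, distance 5442.3 m.
Leg B→C: central angle 0.4221 rad, distance 3750.3 m.
Leg C→D: central angle 0.4823 rad, distance 4285.2 m.
Leg D→E: central angle 0.5809 rad, distance 5160.7 m.
Total: 5442.3 + 3750.3 + 4285.2 + 5160.7 ≈ 18639 m.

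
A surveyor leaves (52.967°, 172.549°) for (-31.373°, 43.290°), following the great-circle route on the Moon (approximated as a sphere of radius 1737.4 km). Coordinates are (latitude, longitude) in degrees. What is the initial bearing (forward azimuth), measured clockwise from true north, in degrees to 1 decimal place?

With φ₁ = 0.9244, φ₂ = -0.5476, Δλ = -2.2560 rad, the forward-azimuth formula gives
θ = atan2( sin Δλ cos φ₂ , cos φ₁ sin φ₂ − sin φ₁ cos φ₂ cos Δλ ) = atan2(-0.6611, 0.1178) = -79.90°.
Adding 360° brings this into [0°, 360°): 280.1°.

280.1°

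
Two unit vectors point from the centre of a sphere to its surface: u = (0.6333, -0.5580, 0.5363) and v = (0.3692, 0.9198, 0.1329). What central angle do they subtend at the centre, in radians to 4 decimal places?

1.7805 rad

u·v = -0.2082; |u| = 1.0000, |v| = 1.0000.
cos θ = (u·v)/(|u||v|) = -0.2082, so θ = 1.7805 rad.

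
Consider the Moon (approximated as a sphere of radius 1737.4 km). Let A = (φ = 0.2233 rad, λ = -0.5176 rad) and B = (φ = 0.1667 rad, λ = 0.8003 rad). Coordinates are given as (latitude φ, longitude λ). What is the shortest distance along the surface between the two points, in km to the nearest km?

2241 km

Let φ₁ = 0.2233 rad, φ₂ = 0.1667 rad, and Δλ = 1.3179 rad.
cos c = sin φ₁ sin φ₂ + cos φ₁ cos φ₂ cos Δλ = (0.2214)(0.1659) + (0.9752)(0.9861)(0.2502) = 0.27736,
so c = arccos(0.27736) = 1.28975 rad.
Distance = R·c = 1737.4 × 1.2898 ≈ 2241 km.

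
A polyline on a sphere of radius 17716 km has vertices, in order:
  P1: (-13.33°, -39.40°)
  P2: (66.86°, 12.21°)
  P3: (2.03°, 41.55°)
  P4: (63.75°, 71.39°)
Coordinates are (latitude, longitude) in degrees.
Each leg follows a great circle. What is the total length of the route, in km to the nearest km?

Leg P1→P2: central angle 1.5453 rad, distance 27377.1 km.
Leg P2→P3: central angle 1.1865 rad, distance 21019.6 km.
Leg P3→P4: central angle 1.1427 rad, distance 20243.3 km.
Total: 27377.1 + 21019.6 + 20243.3 ≈ 68640 km.

68640 km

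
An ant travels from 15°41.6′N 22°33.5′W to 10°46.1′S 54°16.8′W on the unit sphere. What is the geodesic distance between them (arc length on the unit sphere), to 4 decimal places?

0.7167

With latitudes φ₁ = 15.693°, φ₂ = -10.768° and longitude difference Δλ = -31.722°:
cos c = sin φ₁ sin φ₂ + cos φ₁ cos φ₂ cos Δλ = (0.2705)(-0.1868) + (0.9627)(0.9824)(0.8506) = 0.75395,
so c = arccos(0.75395) = 0.71675 rad.
On the unit sphere the arc length equals the central angle: 0.7167.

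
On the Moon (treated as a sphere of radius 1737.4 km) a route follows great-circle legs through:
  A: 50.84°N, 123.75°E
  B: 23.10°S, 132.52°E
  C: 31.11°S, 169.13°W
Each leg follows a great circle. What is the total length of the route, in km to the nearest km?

Leg A→B: central angle 1.2976 rad, distance 2254.4 km.
Leg B→C: central angle 0.9072 rad, distance 1576.2 km.
Total: 2254.4 + 1576.2 ≈ 3831 km.

3831 km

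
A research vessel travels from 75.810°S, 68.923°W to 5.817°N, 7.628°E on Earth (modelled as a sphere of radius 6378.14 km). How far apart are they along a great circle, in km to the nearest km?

Let φ₁ = -1.3231 rad, φ₂ = 0.1015 rad, and Δλ = 1.3361 rad.
cos c = sin φ₁ sin φ₂ + cos φ₁ cos φ₂ cos Δλ = (-0.9695)(0.1014) + (0.2451)(0.9949)(0.2326) = -0.04154,
so c = arccos(-0.04154) = 1.61235 rad.
Distance = R·c = 6378.14 × 1.6123 ≈ 10284 km.

10284 km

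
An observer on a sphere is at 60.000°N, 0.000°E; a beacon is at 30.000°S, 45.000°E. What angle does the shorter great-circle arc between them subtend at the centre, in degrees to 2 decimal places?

97.29°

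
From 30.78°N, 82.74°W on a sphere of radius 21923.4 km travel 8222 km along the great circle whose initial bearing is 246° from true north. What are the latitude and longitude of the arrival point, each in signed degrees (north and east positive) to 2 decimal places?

20.38°, -103.65°

Angular distance δ = d/R = 8222/21923.4 = 0.37503 rad; initial bearing θ = 4.2935 rad.
sin φ₂ = sin φ₁ cos δ + cos φ₁ sin δ cos θ = (0.5117)(0.9305) + (0.8591)(0.3663)(-0.4067) = 0.3482, so φ₂ = 20.38°.
Δλ = atan2(sin θ sin δ cos φ₁, cos δ − sin φ₁ sin φ₂) = atan2(-0.2875, 0.7523) = -20.914°.
λ₂ = -82.740° − 20.914° = -103.65°.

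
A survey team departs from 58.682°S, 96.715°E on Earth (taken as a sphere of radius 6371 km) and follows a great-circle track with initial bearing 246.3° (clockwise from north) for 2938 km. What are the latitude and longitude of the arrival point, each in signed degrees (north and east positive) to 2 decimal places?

Angular distance δ = d/R = 2938/6371 = 0.46115 rad; initial bearing θ = 4.2987 rad.
sin φ₂ = sin φ₁ cos δ + cos φ₁ sin δ cos θ = (-0.8543)(0.8955) + (0.5198)(0.4450)(-0.4019) = -0.8580, so φ₂ = -59.10°.
Δλ = atan2(sin θ sin δ cos φ₁, cos δ − sin φ₁ sin φ₂) = atan2(-0.2118, 0.1625) = -52.496°.
λ₂ = 96.715° − 52.496° = 44.22°.

-59.10°, 44.22°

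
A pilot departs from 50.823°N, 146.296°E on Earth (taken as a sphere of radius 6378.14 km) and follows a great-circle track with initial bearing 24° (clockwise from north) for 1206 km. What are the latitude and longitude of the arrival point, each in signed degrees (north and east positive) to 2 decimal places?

Angular distance δ = d/R = 1206/6378.14 = 0.18908 rad; initial bearing θ = 0.4189 rad.
sin φ₂ = sin φ₁ cos δ + cos φ₁ sin δ cos θ = (0.7752)(0.9822) + (0.6317)(0.1880)(0.9135) = 0.8699, so φ₂ = 60.44°.
Δλ = atan2(sin θ sin δ cos φ₁, cos δ − sin φ₁ sin φ₂) = atan2(0.0483, 0.3079) = 8.915°.
λ₂ = 146.296° + 8.915° = 155.21°.

60.44°, 155.21°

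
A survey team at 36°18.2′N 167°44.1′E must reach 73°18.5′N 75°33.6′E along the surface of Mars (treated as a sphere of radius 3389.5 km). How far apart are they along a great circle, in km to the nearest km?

Let φ₁ = 0.6336 rad, φ₂ = 1.2795 rad, and Δλ = -1.6088 rad.
Haversine: a = sin²(Δφ/2) + cos φ₁ cos φ₂ sin²(Δλ/2) = 0.1007 + (0.8059)(0.2872)(0.5190) = 0.22084.
Central angle c = 2·arcsin(√a) = 0.97843 rad.
Distance = R·c = 3389.5 × 0.9784 ≈ 3316 km.

3316 km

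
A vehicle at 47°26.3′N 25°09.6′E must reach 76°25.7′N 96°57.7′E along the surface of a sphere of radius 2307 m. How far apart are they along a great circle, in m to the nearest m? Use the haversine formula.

1612 m

In radians: φ₁ = 0.8280, φ₂ = 1.3339, Δλ = 71.802° = 1.2532 rad.
Haversine: a = sin²(Δφ/2) + cos φ₁ cos φ₂ sin²(Δλ/2) = 0.0626 + (0.6764)(0.2347)(0.3438) = 0.11722.
Central angle c = 2·arcsin(√a) = 0.69890 rad.
Distance = R·c = 2307 × 0.6989 ≈ 1612 m.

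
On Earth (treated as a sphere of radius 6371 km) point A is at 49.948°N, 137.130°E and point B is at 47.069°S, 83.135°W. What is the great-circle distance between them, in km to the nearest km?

17068 km

With latitudes φ₁ = 49.948°, φ₂ = -47.069° and longitude difference Δλ = 139.735°:
cos c = sin φ₁ sin φ₂ + cos φ₁ cos φ₂ cos Δλ = (0.7655)(-0.7322) + (0.6435)(0.6811)(-0.7631) = -0.89489,
so c = arccos(-0.89489) = 2.67898 rad.
Distance = R·c = 6371 × 2.6790 ≈ 17068 km.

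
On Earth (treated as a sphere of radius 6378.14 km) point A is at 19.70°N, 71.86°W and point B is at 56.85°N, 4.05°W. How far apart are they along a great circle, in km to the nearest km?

In radians: φ₁ = 0.3438, φ₂ = 0.9922, Δλ = 67.810° = 1.1835 rad.
cos c = sin φ₁ sin φ₂ + cos φ₁ cos φ₂ cos Δλ = (0.3371)(0.8372) + (0.9415)(0.5468)(0.3777) = 0.47667,
so c = arccos(0.47667) = 1.07393 rad.
Distance = R·c = 6378.14 × 1.0739 ≈ 6850 km.

6850 km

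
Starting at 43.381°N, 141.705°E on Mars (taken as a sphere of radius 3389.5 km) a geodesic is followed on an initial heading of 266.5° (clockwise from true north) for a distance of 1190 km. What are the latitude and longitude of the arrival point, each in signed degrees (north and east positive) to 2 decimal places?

Angular distance δ = d/R = 1190/3389.5 = 0.35108 rad; initial bearing θ = 4.6513 rad.
sin φ₂ = sin φ₁ cos δ + cos φ₁ sin δ cos θ = (0.6868)(0.9390) + (0.7268)(0.3439)(-0.0610) = 0.6297, so φ₂ = 39.03°.
Δλ = atan2(sin θ sin δ cos φ₁, cos δ − sin φ₁ sin φ₂) = atan2(-0.2495, 0.5065) = -26.224°.
λ₂ = 141.705° − 26.224° = 115.48°.

39.03°, 115.48°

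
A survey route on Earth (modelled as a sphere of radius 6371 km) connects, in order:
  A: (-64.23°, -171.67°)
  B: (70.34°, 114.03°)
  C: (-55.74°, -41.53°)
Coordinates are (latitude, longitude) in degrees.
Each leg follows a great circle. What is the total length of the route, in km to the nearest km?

Leg A→B: central angle 2.5123 rad, distance 16006.1 km.
Leg B→C: central angle 2.8264 rad, distance 18007.0 km.
Total: 16006.1 + 18007.0 ≈ 34013 km.

34013 km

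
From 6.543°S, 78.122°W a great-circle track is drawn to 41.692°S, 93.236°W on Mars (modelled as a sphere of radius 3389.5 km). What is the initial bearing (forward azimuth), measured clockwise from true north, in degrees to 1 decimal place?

Δλ = -15.114° = -0.2638 rad.
y = sin Δλ · cos φ₂ = (-0.2607)(0.7467) = -0.1947
x = cos φ₁ sin φ₂ − sin φ₁ cos φ₂ cos Δλ = (0.9935)(-0.6651) − (-0.1139)(0.7467)(0.9654) = -0.5786
θ = atan2(y, x) = -161.40°; adding 360° gives 198.6°.

198.6°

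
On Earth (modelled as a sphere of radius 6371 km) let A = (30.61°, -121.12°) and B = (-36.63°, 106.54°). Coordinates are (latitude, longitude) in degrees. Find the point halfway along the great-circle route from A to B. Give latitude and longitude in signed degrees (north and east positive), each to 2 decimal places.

-7.39°, 177.24°

The central angle between A and B is δ = 2.4481 rad.
With f = 0.5, the slerp weights are sin((1−f)δ)/sin δ = 1.4712 and sin(fδ)/sin δ = 1.4712.
Weighted sum of the unit vectors: (1.4712)·(-0.4448,-0.7368,0.5092) + (1.4712)·(-0.2285,0.7693,-0.5966) = (-0.9905, 0.0478, -0.1287).
Converting back: φ = atan2(z, √(x²+y²)) = -7.39°, λ = atan2(y, x) = 177.24°.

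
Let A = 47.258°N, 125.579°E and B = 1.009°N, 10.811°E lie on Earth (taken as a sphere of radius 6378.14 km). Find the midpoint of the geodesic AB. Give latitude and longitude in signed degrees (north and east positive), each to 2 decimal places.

38.53°, 51.55°

Central angle δ = 1.8456 rad. Interpolating on the sphere with fraction f = 0.5:
P = [sin((1−f)δ)·A + sin(fδ)·B] / sin δ = 0.8284·A + 0.8284·B in Cartesian coordinates,
giving P = (0.4864, 0.6126, 0.6230), i.e. latitude 38.53°, longitude 51.55°.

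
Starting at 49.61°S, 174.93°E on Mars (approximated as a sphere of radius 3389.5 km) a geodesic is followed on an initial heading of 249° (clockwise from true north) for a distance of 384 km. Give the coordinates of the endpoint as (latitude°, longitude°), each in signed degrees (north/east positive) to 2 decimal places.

Angular distance δ = d/R = 384/3389.5 = 0.11329 rad; initial bearing θ = 4.3459 rad.
sin φ₂ = sin φ₁ cos δ + cos φ₁ sin δ cos θ = (-0.7617)(0.9936) + (0.6480)(0.1130)(-0.3584) = -0.7830, so φ₂ = -51.54°.
Δλ = atan2(sin θ sin δ cos φ₁, cos δ − sin φ₁ sin φ₂) = atan2(-0.0684, 0.3972) = -9.769°.
λ₂ = 174.930° − 9.769° = 165.16°.

-51.54°, 165.16°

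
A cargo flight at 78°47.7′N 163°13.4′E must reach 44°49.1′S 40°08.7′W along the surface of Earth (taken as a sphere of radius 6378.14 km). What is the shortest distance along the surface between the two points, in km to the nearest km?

In radians: φ₁ = 1.3752, φ₂ = -0.7822, Δλ = 156.632° = 2.7337 rad.
Haversine: a = sin²(Δφ/2) + cos φ₁ cos φ₂ sin²(Δλ/2) = 0.7768 + (0.1943)(0.7093)(0.9590) = 0.90898.
Central angle c = 2·arcsin(√a) = 2.52865 rad.
Distance = R·c = 6378.14 × 2.5287 ≈ 16128 km.

16128 km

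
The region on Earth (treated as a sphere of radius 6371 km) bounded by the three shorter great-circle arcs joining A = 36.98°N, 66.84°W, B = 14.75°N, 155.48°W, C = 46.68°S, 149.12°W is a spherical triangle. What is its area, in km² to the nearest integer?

42714817 km²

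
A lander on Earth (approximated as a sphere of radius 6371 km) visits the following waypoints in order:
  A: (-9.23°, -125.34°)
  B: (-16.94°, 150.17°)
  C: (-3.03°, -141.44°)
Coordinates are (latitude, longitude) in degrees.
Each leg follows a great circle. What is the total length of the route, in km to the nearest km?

16741 km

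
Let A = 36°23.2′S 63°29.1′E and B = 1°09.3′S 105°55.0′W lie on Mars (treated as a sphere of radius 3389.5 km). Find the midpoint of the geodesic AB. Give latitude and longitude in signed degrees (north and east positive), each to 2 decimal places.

Central angle δ = 2.4642 rad. Interpolating on the sphere with fraction f = 0.5:
P = [sin((1−f)δ)·A + sin(fδ)·B] / sin δ = 1.5048·A + 1.5048·B in Cartesian coordinates,
giving P = (0.1282, -0.3628, -0.9230), i.e. latitude -67.37°, longitude -70.54°.

-67.37°, -70.54°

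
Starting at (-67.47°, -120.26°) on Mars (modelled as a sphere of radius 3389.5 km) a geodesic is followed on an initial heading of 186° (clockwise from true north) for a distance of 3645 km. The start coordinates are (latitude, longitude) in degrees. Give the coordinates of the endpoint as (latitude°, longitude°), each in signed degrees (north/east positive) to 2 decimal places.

-50.75°, 68.10°

Angular distance δ = d/R = 3645/3389.5 = 1.07538 rad; initial bearing θ = 3.2463 rad.
sin φ₂ = sin φ₁ cos δ + cos φ₁ sin δ cos θ = (-0.9237)(0.4754) + (0.3832)(0.8798)(-0.9945) = -0.7744, so φ₂ = -50.75°.
Δλ = atan2(sin θ sin δ cos φ₁, cos δ − sin φ₁ sin φ₂) = atan2(-0.0352, -0.2399) = -171.643°.
λ₂ = -120.260° − 171.643° = -291.90° → 68.10° after wrapping to (−180°, 180°].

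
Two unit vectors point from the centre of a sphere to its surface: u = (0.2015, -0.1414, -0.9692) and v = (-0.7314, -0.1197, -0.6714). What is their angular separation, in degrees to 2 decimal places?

u·v = 0.5203; |u| = 1.0000, |v| = 1.0000.
cos θ = (u·v)/(|u||v|) = 0.5203, so θ = 58.65°.

58.65°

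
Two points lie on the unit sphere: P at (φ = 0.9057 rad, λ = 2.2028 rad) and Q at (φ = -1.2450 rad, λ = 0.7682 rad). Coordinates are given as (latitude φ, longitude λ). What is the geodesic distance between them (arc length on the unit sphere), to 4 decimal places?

With latitudes φ₁ = 51.893°, φ₂ = -71.333° and longitude difference Δλ = -82.197°:
cos c = sin φ₁ sin φ₂ + cos φ₁ cos φ₂ cos Δλ = (0.7869)(-0.9474) + (0.6171)(0.3201)(0.1358) = -0.71865,
so c = arccos(-0.71865) = 2.37265 rad.
On the unit sphere the arc length equals the central angle: 2.3727.

2.3727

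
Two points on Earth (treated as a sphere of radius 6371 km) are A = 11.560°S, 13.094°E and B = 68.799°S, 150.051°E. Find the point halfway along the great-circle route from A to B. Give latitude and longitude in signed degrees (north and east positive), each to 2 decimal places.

Central angle δ = 1.6430 rad. Interpolating on the sphere with fraction f = 0.5:
P = [sin((1−f)δ)·A + sin(fδ)·B] / sin δ = 0.7341·A + 0.7341·B in Cartesian coordinates,
giving P = (0.4705, 0.2955, -0.8315), i.e. latitude -56.25°, longitude 32.13°.

-56.25°, 32.13°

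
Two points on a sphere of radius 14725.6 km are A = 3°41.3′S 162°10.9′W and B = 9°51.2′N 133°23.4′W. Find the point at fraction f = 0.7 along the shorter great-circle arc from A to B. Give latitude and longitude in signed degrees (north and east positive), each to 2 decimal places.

5.90°, -142.13°

The central angle between A and B is δ = 0.5536 rad.
With f = 0.7, the slerp weights are sin((1−f)δ)/sin δ = 0.3144 and sin(fδ)/sin δ = 0.7188.
Weighted sum of the unit vectors: (0.3144)·(-0.9501,-0.3054,-0.0643) + (0.7188)·(-0.6768,-0.7160,0.1711) = (-0.7852, -0.6106, 0.1028).
Converting back: φ = atan2(z, √(x²+y²)) = 5.90°, λ = atan2(y, x) = -142.13°.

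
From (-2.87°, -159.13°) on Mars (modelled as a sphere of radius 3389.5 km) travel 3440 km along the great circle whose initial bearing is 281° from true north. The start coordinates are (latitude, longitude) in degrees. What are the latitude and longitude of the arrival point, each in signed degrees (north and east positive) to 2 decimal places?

Angular distance δ = d/R = 3440/3389.5 = 1.01490 rad; initial bearing θ = 4.9044 rad.
sin φ₂ = sin φ₁ cos δ + cos φ₁ sin δ cos θ = (-0.0501)(0.5277) + (0.9987)(0.8494)(0.1908) = 0.1355, so φ₂ = 7.78°.
Δλ = atan2(sin θ sin δ cos φ₁, cos δ − sin φ₁ sin φ₂) = atan2(-0.8328, 0.5345) = -57.307°.
λ₂ = -159.130° − 57.307° = -216.44° → 143.56° after wrapping to (−180°, 180°].

7.78°, 143.56°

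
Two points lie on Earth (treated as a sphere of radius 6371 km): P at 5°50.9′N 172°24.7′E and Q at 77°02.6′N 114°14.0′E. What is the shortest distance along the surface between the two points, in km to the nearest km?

In radians: φ₁ = 0.1021, φ₂ = 1.3447, Δλ = -58.178° = -1.0154 rad.
cos c = sin φ₁ sin φ₂ + cos φ₁ cos φ₂ cos Δλ = (0.1019)(0.9745) + (0.9948)(0.2242)(0.5273) = 0.21691,
so c = arccos(0.21691) = 1.35215 rad.
Distance = R·c = 6371 × 1.3521 ≈ 8615 km.

8615 km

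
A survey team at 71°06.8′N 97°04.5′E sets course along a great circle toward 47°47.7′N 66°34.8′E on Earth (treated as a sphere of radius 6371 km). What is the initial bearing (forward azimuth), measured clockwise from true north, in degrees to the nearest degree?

228°

With φ₁ = 1.2412, φ₂ = 0.8342, Δλ = -0.5322 rad, the forward-azimuth formula gives
θ = atan2( sin Δλ cos φ₂ , cos φ₁ sin φ₂ − sin φ₁ cos φ₂ cos Δλ ) = atan2(-0.3409, -0.3079) = -132.09°.
Adding 360° brings this into [0°, 360°): 228°.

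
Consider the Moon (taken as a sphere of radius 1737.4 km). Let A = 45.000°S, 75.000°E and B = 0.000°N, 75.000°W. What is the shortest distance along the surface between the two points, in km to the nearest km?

With latitudes φ₁ = -45.000°, φ₂ = 0.000° and longitude difference Δλ = -150.000°:
cos c = sin φ₁ sin φ₂ + cos φ₁ cos φ₂ cos Δλ = (-0.7071)(0.0000) + (0.7071)(1.0000)(-0.8660) = -0.61237,
so c = arccos(-0.61237) = 2.22985 rad.
Distance = R·c = 1737.4 × 2.2299 ≈ 3874 km.

3874 km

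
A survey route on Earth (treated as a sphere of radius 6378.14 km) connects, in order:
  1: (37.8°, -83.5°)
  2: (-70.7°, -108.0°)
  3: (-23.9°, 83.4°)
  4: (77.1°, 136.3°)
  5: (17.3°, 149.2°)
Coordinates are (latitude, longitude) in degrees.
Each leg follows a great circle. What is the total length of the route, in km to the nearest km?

Leg 1→2: central angle 1.9186 rad, distance 12237.0 km.
Leg 2→3: central angle 1.4845 rad, distance 9468.5 km.
Leg 3→4: central angle 1.8461 rad, distance 11774.4 km.
Leg 4→5: central angle 1.0499 rad, distance 6696.5 km.
Total: 12237.0 + 9468.5 + 11774.4 + 6696.5 ≈ 40176 km.

40176 km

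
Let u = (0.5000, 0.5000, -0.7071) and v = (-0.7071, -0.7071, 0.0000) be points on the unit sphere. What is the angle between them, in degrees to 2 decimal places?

135.00°

u·v = -0.7071; |u| = 1.0000, |v| = 1.0000.
cos θ = (u·v)/(|u||v|) = -0.7071, so θ = 135.00°.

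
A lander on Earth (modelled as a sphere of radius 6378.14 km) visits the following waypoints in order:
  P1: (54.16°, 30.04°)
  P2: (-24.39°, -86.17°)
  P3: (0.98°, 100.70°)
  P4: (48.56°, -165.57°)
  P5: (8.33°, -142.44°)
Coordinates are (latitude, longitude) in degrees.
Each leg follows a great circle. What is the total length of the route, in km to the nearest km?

46405 km

Leg P1→P2: central angle 2.1776 rad, distance 13889.3 km.
Leg P2→P3: central angle 2.7169 rad, distance 17328.5 km.
Leg P3→P4: central angle 1.6010 rad, distance 10211.6 km.
Leg P4→P5: central angle 0.7801 rad, distance 4975.8 km.
Total: 13889.3 + 17328.5 + 10211.6 + 4975.8 ≈ 46405 km.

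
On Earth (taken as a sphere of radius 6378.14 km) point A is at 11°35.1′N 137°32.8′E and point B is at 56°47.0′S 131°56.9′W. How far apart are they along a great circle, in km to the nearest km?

11126 km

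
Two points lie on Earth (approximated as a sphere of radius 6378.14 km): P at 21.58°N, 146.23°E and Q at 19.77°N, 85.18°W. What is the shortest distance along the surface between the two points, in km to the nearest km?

In radians: φ₁ = 0.3766, φ₂ = 0.3451, Δλ = 128.590° = 2.2443 rad.
Haversine: a = sin²(Δφ/2) + cos φ₁ cos φ₂ sin²(Δλ/2) = 0.0002 + (0.9299)(0.9411)(0.8119) = 0.71071.
Central angle c = 2·arcsin(√a) = 2.00582 rad.
Distance = R·c = 6378.14 × 2.0058 ≈ 12793 km.

12793 km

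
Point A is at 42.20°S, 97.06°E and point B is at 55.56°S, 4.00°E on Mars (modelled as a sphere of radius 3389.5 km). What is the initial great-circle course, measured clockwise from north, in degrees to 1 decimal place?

With φ₁ = -0.7365, φ₂ = -0.9697, Δλ = -1.6242 rad, the forward-azimuth formula gives
θ = atan2( sin Δλ cos φ₂ , cos φ₁ sin φ₂ − sin φ₁ cos φ₂ cos Δλ ) = atan2(-0.5647, -0.6312) = -138.18°.
Adding 360° brings this into [0°, 360°): 221.8°.

221.8°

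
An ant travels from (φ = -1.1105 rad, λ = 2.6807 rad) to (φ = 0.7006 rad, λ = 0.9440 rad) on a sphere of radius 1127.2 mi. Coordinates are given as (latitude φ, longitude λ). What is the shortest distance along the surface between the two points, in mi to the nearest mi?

Let φ₁ = -1.1105 rad, φ₂ = 0.7006 rad, and Δλ = -1.7367 rad.
cos c = sin φ₁ sin φ₂ + cos φ₁ cos φ₂ cos Δλ = (-0.8959)(0.6447) + (0.4442)(0.7645)(-0.1651) = -0.63366,
so c = arccos(-0.63366) = 2.25707 rad.
Distance = R·c = 1127.2 × 2.2571 ≈ 2544 mi.

2544 mi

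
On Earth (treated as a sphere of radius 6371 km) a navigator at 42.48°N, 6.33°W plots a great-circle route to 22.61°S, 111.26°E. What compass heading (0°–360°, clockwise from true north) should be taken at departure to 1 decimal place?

Δλ = 117.590° = 2.0523 rad.
y = sin Δλ · cos φ₂ = (0.8863)(0.9231) = 0.8182
x = cos φ₁ sin φ₂ − sin φ₁ cos φ₂ cos Δλ = (0.7375)(-0.3845) − (0.6753)(0.9231)(-0.4631) = 0.0052
θ = atan2(y, x) = 89.64°, so the bearing is 89.6°.

89.6°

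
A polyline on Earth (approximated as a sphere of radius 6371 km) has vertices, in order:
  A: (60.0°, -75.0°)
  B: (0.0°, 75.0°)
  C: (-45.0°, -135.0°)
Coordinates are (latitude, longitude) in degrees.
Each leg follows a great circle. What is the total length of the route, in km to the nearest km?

Leg A→B: central angle 2.0186 rad, distance 12860.7 km.
Leg B→C: central angle 2.2299 rad, distance 14206.4 km.
Total: 12860.7 + 14206.4 ≈ 27067 km.

27067 km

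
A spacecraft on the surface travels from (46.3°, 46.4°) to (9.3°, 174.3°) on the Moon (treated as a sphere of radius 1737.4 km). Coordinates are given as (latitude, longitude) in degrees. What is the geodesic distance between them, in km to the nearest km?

Let φ₁ = 0.8081 rad, φ₂ = 0.1623 rad, and Δλ = 2.2323 rad.
Haversine: a = sin²(Δφ/2) + cos φ₁ cos φ₂ sin²(Δλ/2) = 0.1007 + (0.6909)(0.9869)(0.8071) = 0.65099.
Central angle c = 2·arcsin(√a) = 1.87757 rad.
Distance = R·c = 1737.4 × 1.8776 ≈ 3262 km.

3262 km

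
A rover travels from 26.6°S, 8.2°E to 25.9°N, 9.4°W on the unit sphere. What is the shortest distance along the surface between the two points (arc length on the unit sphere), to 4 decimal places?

In radians: φ₁ = -0.4643, φ₂ = 0.4520, Δλ = -17.600° = -0.3072 rad.
cos c = sin φ₁ sin φ₂ + cos φ₁ cos φ₂ cos Δλ = (-0.4478)(0.4368) + (0.8942)(0.8996)(0.9532) = 0.57111,
so c = arccos(0.57111) = 0.96294 rad.
On the unit sphere the arc length equals the central angle: 0.9629.

0.9629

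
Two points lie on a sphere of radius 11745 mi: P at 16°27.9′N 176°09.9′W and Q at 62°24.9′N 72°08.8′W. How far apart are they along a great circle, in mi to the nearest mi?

16756 mi

With latitudes φ₁ = 16.465°, φ₂ = 62.415° and longitude difference Δλ = 104.018°:
cos c = sin φ₁ sin φ₂ + cos φ₁ cos φ₂ cos Δλ = (0.2834)(0.8863) + (0.9590)(0.4631)(-0.2422) = 0.14364,
so c = arccos(0.14364) = 1.42666 rad.
Distance = R·c = 11745 × 1.4267 ≈ 16756 mi.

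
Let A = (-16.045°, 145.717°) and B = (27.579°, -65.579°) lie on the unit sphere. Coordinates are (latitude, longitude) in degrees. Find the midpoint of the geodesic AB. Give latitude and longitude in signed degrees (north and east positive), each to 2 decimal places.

The central angle between A and B is δ = 2.5980 rad.
With f = 0.5, the slerp weights are sin((1−f)δ)/sin δ = 1.8625 and sin(fδ)/sin δ = 1.8625.
Weighted sum of the unit vectors: (1.8625)·(-0.7941,0.5413,-0.2764) + (1.8625)·(0.3665,-0.8071,0.4630) = (-0.7964, -0.4949, 0.3475).
Converting back: φ = atan2(z, √(x²+y²)) = 20.33°, λ = atan2(y, x) = -148.14°.

20.33°, -148.14°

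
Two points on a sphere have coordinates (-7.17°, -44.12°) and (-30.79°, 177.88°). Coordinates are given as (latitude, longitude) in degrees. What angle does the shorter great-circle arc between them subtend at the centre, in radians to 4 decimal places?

2.1767 rad

With latitudes φ₁ = -7.170°, φ₂ = -30.790° and longitude difference Δλ = -138.000°:
Haversine: a = sin²(Δφ/2) + cos φ₁ cos φ₂ sin²(Δλ/2) = 0.0419 + (0.9922)(0.8590)(0.8716) = 0.78476.
Central angle c = 2·arcsin(√a) = 2.17671 rad.
So the angular separation is 2.1767 rad.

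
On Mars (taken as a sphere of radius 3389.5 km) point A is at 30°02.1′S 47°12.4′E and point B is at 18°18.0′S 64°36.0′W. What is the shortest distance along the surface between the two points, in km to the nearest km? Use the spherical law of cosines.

Let φ₁ = -0.5242 rad, φ₂ = -0.3194 rad, and Δλ = -1.9514 rad.
cos c = sin φ₁ sin φ₂ + cos φ₁ cos φ₂ cos Δλ = (-0.5005)(-0.3140) + (0.8657)(0.9494)(-0.3715) = -0.14817,
so c = arccos(-0.14817) = 1.71951 rad.
Distance = R·c = 3389.5 × 1.7195 ≈ 5828 km.

5828 km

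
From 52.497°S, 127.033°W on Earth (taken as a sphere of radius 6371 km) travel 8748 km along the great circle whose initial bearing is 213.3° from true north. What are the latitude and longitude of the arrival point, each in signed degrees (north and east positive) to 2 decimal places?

Angular distance δ = d/R = 8748/6371 = 1.37310 rad; initial bearing θ = 3.7228 rad.
sin φ₂ = sin φ₁ cos δ + cos φ₁ sin δ cos θ = (-0.7933)(0.1964) + (0.6088)(0.9805)(-0.8358) = -0.6547, so φ₂ = -40.90°.
Δλ = atan2(sin θ sin δ cos φ₁, cos δ − sin φ₁ sin φ₂) = atan2(-0.3277, -0.3230) = -134.584°.
λ₂ = -127.033° − 134.584° = -261.62° → 98.38° after wrapping to (−180°, 180°].

-40.90°, 98.38°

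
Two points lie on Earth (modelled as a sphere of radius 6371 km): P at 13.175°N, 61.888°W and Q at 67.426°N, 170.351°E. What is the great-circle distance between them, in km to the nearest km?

10125 km

With latitudes φ₁ = 13.175°, φ₂ = 67.426° and longitude difference Δλ = -127.761°:
cos c = sin φ₁ sin φ₂ + cos φ₁ cos φ₂ cos Δλ = (0.2279)(0.9234) + (0.9737)(0.3839)(-0.6124) = -0.01842,
so c = arccos(-0.01842) = 1.58922 rad.
Distance = R·c = 6371 × 1.5892 ≈ 10125 km.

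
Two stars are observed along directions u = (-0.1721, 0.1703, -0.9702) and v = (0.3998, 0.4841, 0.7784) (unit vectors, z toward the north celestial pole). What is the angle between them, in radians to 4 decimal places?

2.4062 rad

u·v = -0.7416; |u| = 1.0000, |v| = 1.0000.
cos θ = (u·v)/(|u||v|) = -0.7416, so θ = 2.4062 rad.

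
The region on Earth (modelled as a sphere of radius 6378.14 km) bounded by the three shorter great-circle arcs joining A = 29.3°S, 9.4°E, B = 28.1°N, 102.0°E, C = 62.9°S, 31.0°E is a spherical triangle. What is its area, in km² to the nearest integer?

Side lengths (central angles): a = 1.8634, b = 0.6351, c = 1.8394 rad; semiperimeter s = 2.1690.
By l'Huilier's theorem, tan(E/4) = √[tan(s/2) tan((s−a)/2) tan((s−b)/2) tan((s−c)/2)], giving spherical excess E = 0.8511 rad.
Area = E·R² = 0.8511 × (6378.14)² ≈ 34621935 km².

34621935 km²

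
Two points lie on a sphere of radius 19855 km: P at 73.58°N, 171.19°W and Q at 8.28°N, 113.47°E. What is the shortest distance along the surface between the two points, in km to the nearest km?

In radians: φ₁ = 1.2842, φ₂ = 0.1445, Δλ = -75.340° = -1.3149 rad.
Haversine: a = sin²(Δφ/2) + cos φ₁ cos φ₂ sin²(Δλ/2) = 0.2911 + (0.2827)(0.9896)(0.3735) = 0.39553.
Central angle c = 2·arcsin(√a) = 1.36031 rad.
Distance = R·c = 19855 × 1.3603 ≈ 27009 km.

27009 km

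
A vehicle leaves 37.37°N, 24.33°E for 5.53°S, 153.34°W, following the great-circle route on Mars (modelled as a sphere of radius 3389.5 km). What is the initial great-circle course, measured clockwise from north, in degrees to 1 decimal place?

355.6°

With φ₁ = 0.6522, φ₂ = -0.0965, Δλ = -3.1009 rad, the forward-azimuth formula gives
θ = atan2( sin Δλ cos φ₂ , cos φ₁ sin φ₂ − sin φ₁ cos φ₂ cos Δλ ) = atan2(-0.0405, 0.5270) = -4.39°.
Adding 360° brings this into [0°, 360°): 355.6°.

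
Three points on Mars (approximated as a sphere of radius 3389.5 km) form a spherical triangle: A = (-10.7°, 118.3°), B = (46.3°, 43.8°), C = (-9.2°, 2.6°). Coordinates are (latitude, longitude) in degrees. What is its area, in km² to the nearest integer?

15192728 km²

Side lengths (central angles): a = 1.1619, b = 1.9725, c = 1.5236 rad; semiperimeter s = 2.3290.
By l'Huilier's theorem, tan(E/4) = √[tan(s/2) tan((s−a)/2) tan((s−b)/2) tan((s−c)/2)], giving spherical excess E = 1.3224 rad.
Area = E·R² = 1.3224 × (3389.5)² ≈ 15192728 km².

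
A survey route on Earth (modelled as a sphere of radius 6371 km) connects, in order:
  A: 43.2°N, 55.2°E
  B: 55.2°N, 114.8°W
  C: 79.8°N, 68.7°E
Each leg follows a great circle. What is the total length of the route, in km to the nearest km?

Leg A→B: central angle 1.4178 rad, distance 9032.8 km.
Leg B→C: central angle 0.7851 rad, distance 5002.1 km.
Total: 9032.8 + 5002.1 ≈ 14035 km.

14035 km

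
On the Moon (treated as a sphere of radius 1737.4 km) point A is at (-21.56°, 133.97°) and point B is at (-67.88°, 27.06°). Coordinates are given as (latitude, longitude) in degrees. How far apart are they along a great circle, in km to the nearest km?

2311 km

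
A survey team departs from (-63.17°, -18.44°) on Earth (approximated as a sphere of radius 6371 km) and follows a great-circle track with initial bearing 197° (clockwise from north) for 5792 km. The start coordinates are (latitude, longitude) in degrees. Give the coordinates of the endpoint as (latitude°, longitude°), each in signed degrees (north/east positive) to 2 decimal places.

Angular distance δ = d/R = 5792/6371 = 0.90912 rad; initial bearing θ = 3.4383 rad.
sin φ₂ = sin φ₁ cos δ + cos φ₁ sin δ cos θ = (-0.8923)(0.6144) + (0.4513)(0.7890)(-0.9563) = -0.8888, so φ₂ = -62.73°.
Δλ = atan2(sin θ sin δ cos φ₁, cos δ − sin φ₁ sin φ₂) = atan2(-0.1041, -0.1787) = -149.776°.
λ₂ = -18.440° − 149.776° = -168.22°.

-62.73°, -168.22°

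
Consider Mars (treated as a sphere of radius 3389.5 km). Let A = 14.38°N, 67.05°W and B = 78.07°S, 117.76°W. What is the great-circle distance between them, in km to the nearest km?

With latitudes φ₁ = 14.380°, φ₂ = -78.070° and longitude difference Δλ = -50.710°:
cos c = sin φ₁ sin φ₂ + cos φ₁ cos φ₂ cos Δλ = (0.2484)(-0.9784) + (0.9687)(0.2067)(0.6332) = -0.11619,
so c = arccos(-0.11619) = 1.68725 rad.
Distance = R·c = 3389.5 × 1.6872 ≈ 5719 km.

5719 km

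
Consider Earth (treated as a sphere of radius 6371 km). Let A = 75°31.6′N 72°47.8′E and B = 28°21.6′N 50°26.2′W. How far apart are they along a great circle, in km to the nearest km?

7801 km

Let φ₁ = 1.3182 rad, φ₂ = 0.4950 rad, and Δλ = -2.1508 rad.
cos c = sin φ₁ sin φ₂ + cos φ₁ cos φ₂ cos Δλ = (0.9683)(0.4750) + (0.2499)(0.8800)(-0.5480) = 0.33940,
so c = arccos(0.33940) = 1.22452 rad.
Distance = R·c = 6371 × 1.2245 ≈ 7801 km.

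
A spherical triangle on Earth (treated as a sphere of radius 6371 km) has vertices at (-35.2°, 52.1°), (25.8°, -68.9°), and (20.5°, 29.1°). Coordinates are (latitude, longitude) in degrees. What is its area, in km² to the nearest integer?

45641278 km²

Side lengths (central angles): a = 1.5357, b = 1.0441, c = 2.2521 rad; semiperimeter s = 2.4160.
By l'Huilier's theorem, tan(E/4) = √[tan(s/2) tan((s−a)/2) tan((s−b)/2) tan((s−c)/2)], giving spherical excess E = 1.1245 rad.
Area = E·R² = 1.1245 × (6371)² ≈ 45641278 km².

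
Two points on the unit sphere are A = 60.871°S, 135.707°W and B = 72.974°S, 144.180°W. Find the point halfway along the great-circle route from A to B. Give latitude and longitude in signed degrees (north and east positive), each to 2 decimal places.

-66.98°, -138.89°

Central angle δ = 0.2185 rad. Interpolating on the sphere with fraction f = 0.5:
P = [sin((1−f)δ)·A + sin(fδ)·B] / sin δ = 0.5030·A + 0.5030·B in Cartesian coordinates,
giving P = (-0.2947, -0.2572, -0.9203), i.e. latitude -66.98°, longitude -138.89°.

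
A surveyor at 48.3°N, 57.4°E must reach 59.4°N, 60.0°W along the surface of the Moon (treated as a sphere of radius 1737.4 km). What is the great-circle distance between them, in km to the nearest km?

1846 km

In radians: φ₁ = 0.8430, φ₂ = 1.0367, Δλ = -117.400° = -2.0490 rad.
cos c = sin φ₁ sin φ₂ + cos φ₁ cos φ₂ cos Δλ = (0.7466)(0.8607) + (0.6652)(0.5090)(-0.4602) = 0.48683,
so c = arccos(0.48683) = 1.06234 rad.
Distance = R·c = 1737.4 × 1.0623 ≈ 1846 km.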